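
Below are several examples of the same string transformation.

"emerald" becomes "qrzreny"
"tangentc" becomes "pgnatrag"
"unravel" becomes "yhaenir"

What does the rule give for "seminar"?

The transformation: shift every letter 13 places forward in the alphabet (wrapping around) — i.e. ROT13, then move the last character to the front.
Applying both steps to "seminar": "frzvane", then "efrzvan".

efrzvan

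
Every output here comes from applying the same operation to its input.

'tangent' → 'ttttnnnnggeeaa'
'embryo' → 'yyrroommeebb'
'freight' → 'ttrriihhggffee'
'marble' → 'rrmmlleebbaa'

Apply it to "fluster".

uuttssrrllffee

The pattern: sort the characters into reverse alphabetical order, then double every character.
On "fluster": the first step gives "utsrlfe", and the second then gives "uuttssrrllffee".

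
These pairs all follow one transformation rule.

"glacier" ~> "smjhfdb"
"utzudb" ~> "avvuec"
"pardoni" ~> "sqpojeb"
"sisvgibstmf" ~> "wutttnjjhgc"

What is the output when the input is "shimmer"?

tsnnjif

The pattern: sort the characters into reverse alphabetical order, then shift every letter 1 place forward in the alphabet (wrapping around).
Starting from "shimmer": after the first operation, "srmmihe"; after the second, "tsnnjif".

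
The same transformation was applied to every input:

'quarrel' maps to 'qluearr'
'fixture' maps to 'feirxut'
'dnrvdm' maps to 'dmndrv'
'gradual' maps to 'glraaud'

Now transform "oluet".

otleu

Rule — take characters alternately from the front and the back (1st, last, 2nd, 2nd-last, ...).
"oluet" → "otleu".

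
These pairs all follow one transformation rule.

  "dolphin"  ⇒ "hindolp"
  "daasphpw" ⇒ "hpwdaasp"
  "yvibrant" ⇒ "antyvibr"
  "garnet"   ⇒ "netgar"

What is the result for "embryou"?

youembr

What's happening: move the last 3 characters to the front (rotate right by 3).
On "embryou" that produces "youembr".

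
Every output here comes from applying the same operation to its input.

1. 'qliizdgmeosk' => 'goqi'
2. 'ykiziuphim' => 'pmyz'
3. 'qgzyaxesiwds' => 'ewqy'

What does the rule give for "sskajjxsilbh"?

The rule is to keep one character in every 3, starting at position 1 (positions 1st, 4th, 7th, ...), then move the first 2 characters to the end (rotate left by 2).
Starting from "sskajjxsilbh": after the first operation, "saxl"; after the second, "xlsa".

xlsa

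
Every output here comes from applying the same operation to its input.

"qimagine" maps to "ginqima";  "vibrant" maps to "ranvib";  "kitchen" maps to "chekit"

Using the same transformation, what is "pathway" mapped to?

Looking at the pairs, the operation is to delete the last character, then move the last 3 characters to the front (rotate right by 3).
For "pathway", step one produces "pathwa"; step two turns that into "hwapat".

hwapat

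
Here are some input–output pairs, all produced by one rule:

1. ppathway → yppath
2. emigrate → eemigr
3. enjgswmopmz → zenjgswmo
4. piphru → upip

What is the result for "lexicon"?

nlexi

Each output is the input with this applied: move the last 3 characters to the front (rotate right by 3), then delete the first 2 characters.
Starting from "lexicon": after the first operation, "conlexi"; after the second, "nlexi".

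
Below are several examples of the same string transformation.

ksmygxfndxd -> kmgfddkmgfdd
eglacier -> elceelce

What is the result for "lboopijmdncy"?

The pattern: keep every other character starting from the first (positions 1st, 3rd, 5th, ...), then write the whole string twice.
Working it through for "lboopijmdncy": intermediate "lopjdc", final "lopjdclopjdc".

lopjdclopjdc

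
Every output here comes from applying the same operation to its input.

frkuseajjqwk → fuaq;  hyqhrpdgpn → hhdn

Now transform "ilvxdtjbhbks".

ixjb

Each output is the input with this applied: keep one character in every 3, starting at position 1 (positions 1st, 4th, 7th, ...).
For "ilvxdtjbhbks" the result is "ixjb".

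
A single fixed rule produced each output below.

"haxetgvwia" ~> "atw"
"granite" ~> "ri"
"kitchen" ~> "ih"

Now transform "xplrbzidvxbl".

pbdb

Looking at the pairs, the operation is to keep one character in every 3, starting at position 2 (positions 2nd, 5th, 8th, ...).
Doing the same to "xplrbzidvxbl": "pbdb".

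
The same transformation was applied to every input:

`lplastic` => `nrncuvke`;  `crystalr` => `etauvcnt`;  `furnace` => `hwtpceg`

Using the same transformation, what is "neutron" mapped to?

pgwvtqp

The rule is to shift every letter 2 places forward in the alphabet (wrapping around).
On "neutron" that produces "pgwvtqp".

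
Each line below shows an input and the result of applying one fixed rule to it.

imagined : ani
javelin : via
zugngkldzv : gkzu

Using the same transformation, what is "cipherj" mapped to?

Looking at the pairs, the operation is to move the first 2 characters to the end (rotate left by 2), then keep one character in every 3, starting at position 1 (positions 1st, 4th, 7th, ...).
"cipherj" → "pherjci" → "pri".

pri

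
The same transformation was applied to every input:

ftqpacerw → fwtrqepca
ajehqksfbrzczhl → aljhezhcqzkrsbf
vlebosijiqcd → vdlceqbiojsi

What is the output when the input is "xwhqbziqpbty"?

Looking at the pairs, the operation is to take characters alternately from the front and the back (1st, last, 2nd, 2nd-last, ...).
Doing the same to "xwhqbziqpbty": "xywthbqpbqzi".

xywthbqpbqzi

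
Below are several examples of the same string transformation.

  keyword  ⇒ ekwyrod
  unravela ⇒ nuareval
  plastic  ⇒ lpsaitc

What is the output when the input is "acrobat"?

caorabt

In each case the input is transformed by: swap each adjacent pair of characters (1↔2, 3↔4, ...).
On "acrobat" that produces "caorabt".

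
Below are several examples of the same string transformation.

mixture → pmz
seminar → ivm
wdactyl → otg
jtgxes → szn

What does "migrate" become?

In each case the input is transformed by: shift every letter 5 places backward in the alphabet (wrapping around), then keep only the last 3 characters.
"migrate" → "hdbmvoz" → "voz".

voz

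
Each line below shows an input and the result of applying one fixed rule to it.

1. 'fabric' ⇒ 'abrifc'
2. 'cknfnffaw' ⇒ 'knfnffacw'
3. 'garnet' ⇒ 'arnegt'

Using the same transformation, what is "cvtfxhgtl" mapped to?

vtfxhgtcl

The pattern: swap the first and last characters, then move the first character to the end.
For "cvtfxhgtl", step one produces "lvtfxhgtc"; step two turns that into "vtfxhgtcl".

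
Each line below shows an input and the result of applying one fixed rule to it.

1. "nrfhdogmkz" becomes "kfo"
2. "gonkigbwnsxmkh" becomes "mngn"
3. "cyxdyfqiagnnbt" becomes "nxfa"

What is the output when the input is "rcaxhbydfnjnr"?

nabf

In each case the input is transformed by: keep one character in every 3, starting at position 3 (positions 3rd, 6th, 9th, ...), then move the last character to the front.
Working it through for "rcaxhbydfnjnr": intermediate "abfn", final "nabf".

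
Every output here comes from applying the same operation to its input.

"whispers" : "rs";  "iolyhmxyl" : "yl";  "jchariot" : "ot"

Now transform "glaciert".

rt

The rule is to keep only the last 2 characters.
"glaciert" → "rt".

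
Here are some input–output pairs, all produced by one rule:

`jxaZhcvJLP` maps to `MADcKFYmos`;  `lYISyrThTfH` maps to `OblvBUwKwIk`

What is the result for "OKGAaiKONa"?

Each output is the input with this applied: shift every letter 3 places forward in the alphabet (wrapping around), then flip the case of every letter.
Working it through for "OKGAaiKONa": intermediate "RNJDdlNRQd", final "rnjdDLnrqD".
(Check on "lYISyrThTfH": → "oBLVbuWkWiK" → "OblvBUwKwIk" ✓)

rnjdDLnrqD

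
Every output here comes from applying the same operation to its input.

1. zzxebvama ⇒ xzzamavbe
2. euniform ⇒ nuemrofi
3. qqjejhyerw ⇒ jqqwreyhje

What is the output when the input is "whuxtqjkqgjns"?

uhwsnjgqkjqtx

Rule — reverse the string, then move the last 3 characters to the front (rotate right by 3).
Applying both steps to "whuxtqjkqgjns": "snjgqkjqtxuhw", then "uhwsnjgqkjqtx".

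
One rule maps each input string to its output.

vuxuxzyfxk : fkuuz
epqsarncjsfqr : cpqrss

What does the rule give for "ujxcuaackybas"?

Each output is the input with this applied: keep every other character starting from the second (positions 2nd, 4th, 6th, ...), then sort the characters into alphabetical order.
Starting from "ujxcuaackybas": after the first operation, "jcacya"; after the second, "aaccjy".
(Check on "epqsarncjsfqr": → "psrcsq" → "cpqrss" ✓)

aaccjy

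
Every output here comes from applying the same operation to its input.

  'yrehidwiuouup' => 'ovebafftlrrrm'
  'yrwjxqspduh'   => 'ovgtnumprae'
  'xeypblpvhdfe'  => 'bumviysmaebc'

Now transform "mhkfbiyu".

In each case the input is transformed by: swap each adjacent pair of characters (1↔2, 3↔4, ...), then shift every letter 3 places backward in the alphabet (wrapping around).
"mhkfbiyu" → "hmfkibuy" → "ejchfyrv".
(Check on "yrehidwiuouup": → "ryhediiwouuup" → "ovebafftlrrrm" ✓)

ejchfyrv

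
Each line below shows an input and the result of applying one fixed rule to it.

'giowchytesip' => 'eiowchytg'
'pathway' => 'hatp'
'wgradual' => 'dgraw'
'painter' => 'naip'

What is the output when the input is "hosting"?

tosh

Rule — delete the last 3 characters, then swap the first and last characters.
Working it through for "hosting": intermediate "host", final "tosh".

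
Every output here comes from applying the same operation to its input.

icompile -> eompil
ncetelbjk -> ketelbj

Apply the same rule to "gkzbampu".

uzbamp

Looking at the pairs, the operation is to delete the first 2 characters, then move the last character to the front.
Working it through for "gkzbampu": intermediate "zbampu", final "uzbamp".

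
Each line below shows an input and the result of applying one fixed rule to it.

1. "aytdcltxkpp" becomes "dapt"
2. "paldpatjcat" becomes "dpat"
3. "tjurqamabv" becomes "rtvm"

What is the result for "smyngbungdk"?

nsdu

Rule — keep one character in every 3, starting at position 1 (positions 1st, 4th, 7th, ...), then swap each adjacent pair of characters (1↔2, 3↔4, ...).
On "smyngbungdk": the first step gives "snud", and the second then gives "nsdu".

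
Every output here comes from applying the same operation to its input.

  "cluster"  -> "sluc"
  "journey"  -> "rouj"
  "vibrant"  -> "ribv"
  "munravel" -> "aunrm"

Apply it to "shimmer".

mhis

In each case the input is transformed by: delete the last 3 characters, then swap the first and last characters.
"shimmer" → "shim" → "mhis".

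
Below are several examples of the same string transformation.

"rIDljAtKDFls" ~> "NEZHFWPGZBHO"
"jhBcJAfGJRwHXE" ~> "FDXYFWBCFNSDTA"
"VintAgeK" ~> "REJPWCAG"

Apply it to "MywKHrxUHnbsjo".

IUSGDNTQDJXOFK

Looking at the pairs, the operation is to shift every letter 4 places backward in the alphabet (wrapping around), then convert every letter to uppercase.
Applying both steps to "MywKHrxUHnbsjo": "IusGDntQDjxofk", then "IUSGDNTQDJXOFK".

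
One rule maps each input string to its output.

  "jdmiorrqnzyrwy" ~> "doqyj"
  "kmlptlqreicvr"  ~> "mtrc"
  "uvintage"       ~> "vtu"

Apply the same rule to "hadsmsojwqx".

amjh

In each case the input is transformed by: swap the first and last characters, then keep one character in every 3, starting at position 2 (positions 2nd, 5th, 8th, ...).
For "hadsmsojwqx", step one produces "xadsmsojwqh"; step two turns that into "amjh".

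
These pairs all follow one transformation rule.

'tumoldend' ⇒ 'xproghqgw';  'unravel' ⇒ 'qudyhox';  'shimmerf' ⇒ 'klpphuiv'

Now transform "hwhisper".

The rule is to move the first character to the end, then shift every letter 3 places forward in the alphabet (wrapping around).
Starting from "hwhisper": after the first operation, "whisperh"; after the second, "zklvshuk".
(Check on "shimmerf": → "himmerfs" → "klpphuiv" ✓)

zklvshuk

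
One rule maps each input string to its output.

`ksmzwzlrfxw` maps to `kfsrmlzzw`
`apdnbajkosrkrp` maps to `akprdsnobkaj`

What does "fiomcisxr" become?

fsiiocm

Each output is the input with this applied: delete the last 2 characters, then take characters alternately from the front and the back (1st, last, 2nd, 2nd-last, ...).
Applying both steps to "fiomcisxr": "fiomcis", then "fsiiocm".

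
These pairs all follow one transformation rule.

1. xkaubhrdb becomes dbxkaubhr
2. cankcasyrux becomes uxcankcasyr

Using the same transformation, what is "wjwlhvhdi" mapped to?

diwjwlhvh

Looking at the pairs, the operation is to move the last 2 characters to the front (rotate right by 2).
Applying that to "wjwlhvhdi" gives "diwjwlhvh".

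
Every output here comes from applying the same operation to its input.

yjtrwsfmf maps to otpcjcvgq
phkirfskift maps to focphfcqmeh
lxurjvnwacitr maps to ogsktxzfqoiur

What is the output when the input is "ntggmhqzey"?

What's happening: move the first 3 characters to the end (rotate left by 3), then shift every letter 3 places backward in the alphabet (wrapping around).
On "ntggmhqzey" that produces "djenwbvkqd".

djenwbvkqd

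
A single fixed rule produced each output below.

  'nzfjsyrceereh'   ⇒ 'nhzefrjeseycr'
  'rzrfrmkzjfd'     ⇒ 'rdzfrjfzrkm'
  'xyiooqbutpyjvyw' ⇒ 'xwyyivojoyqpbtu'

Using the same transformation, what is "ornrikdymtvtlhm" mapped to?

Each output is the input with this applied: take characters alternately from the front and the back (1st, last, 2nd, 2nd-last, ...).
On "ornrikdymtvtlhm" that produces "omrhnlrtivktdmy".

omrhnlrtivktdmy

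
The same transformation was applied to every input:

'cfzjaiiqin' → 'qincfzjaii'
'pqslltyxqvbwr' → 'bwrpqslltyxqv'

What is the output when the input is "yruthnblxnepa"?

epayruthnblxn

Looking at the pairs, the operation is to move the last 3 characters to the front (rotate right by 3).
"yruthnblxnepa" → "epayruthnblxn".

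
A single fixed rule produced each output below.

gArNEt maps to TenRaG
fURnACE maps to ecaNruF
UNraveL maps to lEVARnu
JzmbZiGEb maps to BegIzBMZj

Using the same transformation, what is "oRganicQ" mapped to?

qCINAGrO

Each output is the input with this applied: reverse the string, then flip the case of every letter.
On "oRganicQ": the first step gives "QcinagRo", and the second then gives "qCINAGrO".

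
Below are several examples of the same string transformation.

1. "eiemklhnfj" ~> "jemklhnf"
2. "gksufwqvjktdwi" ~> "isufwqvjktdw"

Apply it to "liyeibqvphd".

dyeibqvph

The transformation: delete the first 2 characters, then move the last character to the front.
On "liyeibqvphd": the first step gives "yeibqvphd", and the second then gives "dyeibqvph".
(Check on "gksufwqvjktdwi": → "sufwqvjktdwi" → "isufwqvjktdw" ✓)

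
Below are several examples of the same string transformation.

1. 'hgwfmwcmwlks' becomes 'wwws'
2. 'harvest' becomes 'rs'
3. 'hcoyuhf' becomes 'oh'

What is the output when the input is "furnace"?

rc

Looking at the pairs, the operation is to keep one character in every 3, starting at position 3 (positions 3rd, 6th, 9th, ...).
So "furnace" becomes "rc".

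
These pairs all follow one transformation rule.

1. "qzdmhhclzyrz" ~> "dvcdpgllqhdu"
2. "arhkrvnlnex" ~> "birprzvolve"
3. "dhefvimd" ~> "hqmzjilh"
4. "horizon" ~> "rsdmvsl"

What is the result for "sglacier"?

vimgepkw

Looking at the pairs, the operation is to shift every letter 4 places forward in the alphabet (wrapping around), then reverse the string.
Starting from "sglacier": after the first operation, "wkpegmiv"; after the second, "vimgepkw".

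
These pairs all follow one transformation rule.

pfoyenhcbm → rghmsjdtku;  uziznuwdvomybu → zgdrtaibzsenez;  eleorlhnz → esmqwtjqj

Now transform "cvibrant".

In each case the input is transformed by: shift every letter 5 places forward in the alphabet (wrapping around), then reverse the string.
Applying both steps to "cvibrant": "hangwfsy", then "ysfwgnah".

ysfwgnah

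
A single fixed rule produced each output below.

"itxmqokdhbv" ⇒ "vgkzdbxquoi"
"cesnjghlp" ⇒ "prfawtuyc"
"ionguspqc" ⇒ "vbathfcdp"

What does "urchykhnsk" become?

In each case the input is transformed by: shift every letter 13 places forward in the alphabet (wrapping around) — i.e. ROT13.
On "urchykhnsk" that produces "hepulxuafx".

hepulxuafx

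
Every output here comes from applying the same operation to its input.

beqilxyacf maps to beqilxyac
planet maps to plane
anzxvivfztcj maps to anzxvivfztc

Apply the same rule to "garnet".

garne

Looking at the pairs, the operation is to delete the last character.
On "garnet" that produces "garne".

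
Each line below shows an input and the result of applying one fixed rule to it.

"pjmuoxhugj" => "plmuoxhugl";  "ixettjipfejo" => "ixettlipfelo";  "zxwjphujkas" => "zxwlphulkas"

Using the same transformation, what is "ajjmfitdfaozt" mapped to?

allmfitdfaozt

Each output is the input with this applied: replace every "j" with "l".
For "ajjmfitdfaozt" the result is "allmfitdfaozt".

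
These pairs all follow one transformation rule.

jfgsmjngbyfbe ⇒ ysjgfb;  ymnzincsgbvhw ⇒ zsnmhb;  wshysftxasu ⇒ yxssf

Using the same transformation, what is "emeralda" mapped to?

The rule is to keep every other character starting from the second (positions 2nd, 4th, 6th, ...), then sort the characters into reverse alphabetical order.
On "emeralda": the first step gives "mrla", and the second then gives "rmla".
(Check on "wshysftxasu": → "syfxs" → "yxssf" ✓)

rmla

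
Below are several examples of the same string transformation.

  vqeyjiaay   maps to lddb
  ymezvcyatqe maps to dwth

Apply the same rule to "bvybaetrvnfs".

What's happening: shift every letter 3 places forward in the alphabet (wrapping around), then keep only the last 4 characters.
For "bvybaetrvnfs" the result is "yqiv".

yqiv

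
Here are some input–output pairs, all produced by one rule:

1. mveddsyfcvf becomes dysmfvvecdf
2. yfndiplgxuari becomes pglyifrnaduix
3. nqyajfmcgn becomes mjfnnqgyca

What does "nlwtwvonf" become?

Each output is the input with this applied: take characters alternately from the front and the back (1st, last, 2nd, 2nd-last, ...), then move the last 3 characters to the front (rotate right by 3).
Applying that to "nlwtwvonf" gives "tvwnflnwo".
(Check on "mveddsyfcvf": → "mfvvecdfdys" → "dysmfvvecdf" ✓)

tvwnflnwo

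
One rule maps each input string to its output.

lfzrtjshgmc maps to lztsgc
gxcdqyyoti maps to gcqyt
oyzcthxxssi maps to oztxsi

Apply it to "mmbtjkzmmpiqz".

The rule is to keep every other character starting from the first (positions 1st, 3rd, 5th, ...).
So "mmbtjkzmmpiqz" becomes "mbjzmiz".

mbjzmiz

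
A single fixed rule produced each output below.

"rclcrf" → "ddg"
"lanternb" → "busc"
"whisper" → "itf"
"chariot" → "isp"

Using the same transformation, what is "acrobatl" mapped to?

dpbm

The pattern: shift every letter 1 place forward in the alphabet (wrapping around), then keep every other character starting from the second (positions 2nd, 4th, 6th, ...).
Working it through for "acrobatl": intermediate "bdspcbum", final "dpbm".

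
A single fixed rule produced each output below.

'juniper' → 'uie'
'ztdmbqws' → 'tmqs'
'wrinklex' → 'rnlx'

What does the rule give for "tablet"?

In each case the input is transformed by: keep every other character starting from the second (positions 2nd, 4th, 6th, ...).
"tablet" → "alt".

alt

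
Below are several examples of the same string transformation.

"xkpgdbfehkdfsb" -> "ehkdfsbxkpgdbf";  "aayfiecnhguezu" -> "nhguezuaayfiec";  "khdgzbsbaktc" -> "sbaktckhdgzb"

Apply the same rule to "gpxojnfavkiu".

favkiugpxojn

The rule is to swap the front and back halves of the string.
On "gpxojnfavkiu" that produces "favkiugpxojn".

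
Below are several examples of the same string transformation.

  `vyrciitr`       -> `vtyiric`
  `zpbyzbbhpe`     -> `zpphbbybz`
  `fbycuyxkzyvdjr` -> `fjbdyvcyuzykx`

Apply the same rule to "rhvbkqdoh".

rohdvqbk

Looking at the pairs, the operation is to delete the last character, then take characters alternately from the front and the back (1st, last, 2nd, 2nd-last, ...).
Starting from "rhvbkqdoh": after the first operation, "rhvbkqdo"; after the second, "rohdvqbk".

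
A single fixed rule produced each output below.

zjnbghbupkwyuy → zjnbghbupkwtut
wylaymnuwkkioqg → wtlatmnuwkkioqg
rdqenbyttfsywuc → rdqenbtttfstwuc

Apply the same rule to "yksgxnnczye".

tksgxnnczte

In each case the input is transformed by: replace every "y" with "t".
For "yksgxnnczye" the result is "tksgxnnczte".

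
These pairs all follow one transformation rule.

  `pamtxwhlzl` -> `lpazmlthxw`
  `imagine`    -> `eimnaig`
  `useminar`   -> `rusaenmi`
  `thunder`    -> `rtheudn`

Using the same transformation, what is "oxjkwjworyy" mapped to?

In each case the input is transformed by: swap the first and last characters, then take characters alternately from the front and the back (1st, last, 2nd, 2nd-last, ...).
Working it through for "oxjkwjworyy": intermediate "yxjkwjworyo", final "yoxyjrkowwj".

yoxyjrkowwj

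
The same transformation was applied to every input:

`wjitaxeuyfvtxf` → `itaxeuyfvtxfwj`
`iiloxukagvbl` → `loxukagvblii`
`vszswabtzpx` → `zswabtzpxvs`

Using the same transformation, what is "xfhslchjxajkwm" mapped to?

hslchjxajkwmxf

In each case the input is transformed by: move the first 2 characters to the end (rotate left by 2).
Applying that to "xfhslchjxajkwm" gives "hslchjxajkwmxf".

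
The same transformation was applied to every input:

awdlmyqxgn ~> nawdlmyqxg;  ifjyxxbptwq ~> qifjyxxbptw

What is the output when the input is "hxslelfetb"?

Each output is the input with this applied: move the last character to the front.
"hxslelfetb" → "bhxslelfet".

bhxslelfet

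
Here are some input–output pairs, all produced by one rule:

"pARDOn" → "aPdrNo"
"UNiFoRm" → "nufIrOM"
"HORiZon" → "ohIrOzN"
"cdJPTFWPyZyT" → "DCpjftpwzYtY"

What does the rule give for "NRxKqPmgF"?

rnkXpQGMf

Looking at the pairs, the operation is to flip the case of every letter, then swap each adjacent pair of characters (1↔2, 3↔4, ...).
"NRxKqPmgF" → "nrXkQpMGf" → "rnkXpQGMf".
(Check on "HORiZon": → "horIzON" → "ohIrOzN" ✓)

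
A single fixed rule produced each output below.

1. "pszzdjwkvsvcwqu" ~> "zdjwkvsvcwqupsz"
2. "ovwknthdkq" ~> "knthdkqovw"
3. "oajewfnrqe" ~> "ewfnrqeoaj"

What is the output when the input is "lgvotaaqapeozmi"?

otaaqapeozmilgv

Looking at the pairs, the operation is to move the first 3 characters to the end (rotate left by 3).
"lgvotaaqapeozmi" → "otaaqapeozmilgv".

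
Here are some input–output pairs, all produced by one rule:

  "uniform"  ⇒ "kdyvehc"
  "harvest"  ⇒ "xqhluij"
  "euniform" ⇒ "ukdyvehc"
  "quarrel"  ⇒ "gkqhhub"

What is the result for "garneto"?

The pattern: shift every letter 10 places backward in the alphabet (wrapping around).
"garneto" → "wqhduje".

wqhduje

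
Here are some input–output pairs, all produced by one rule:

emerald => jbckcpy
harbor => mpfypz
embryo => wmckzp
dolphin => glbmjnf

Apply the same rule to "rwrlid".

In each case the input is transformed by: move the last 2 characters to the front (rotate right by 2), then shift every letter 2 places backward in the alphabet (wrapping around).
Doing the same to "rwrlid": "gbpupj".

gbpupj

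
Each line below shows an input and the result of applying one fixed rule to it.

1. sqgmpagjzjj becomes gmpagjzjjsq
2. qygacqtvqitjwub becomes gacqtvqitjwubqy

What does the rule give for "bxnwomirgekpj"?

nwomirgekpjbx

In each case the input is transformed by: move the first 2 characters to the end (rotate left by 2).
Doing the same to "bxnwomirgekpj": "nwomirgekpjbx".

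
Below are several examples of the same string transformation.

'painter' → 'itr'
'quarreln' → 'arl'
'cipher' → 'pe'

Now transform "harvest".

Each output is the input with this applied: delete the first character, then keep every other character starting from the second (positions 2nd, 4th, 6th, ...).
On "harvest" that produces "ret".

ret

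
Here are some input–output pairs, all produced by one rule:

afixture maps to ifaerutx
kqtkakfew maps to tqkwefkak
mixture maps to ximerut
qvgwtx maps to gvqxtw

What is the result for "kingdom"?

nikmodg

What's happening: reverse the string, then move the last 3 characters to the front (rotate right by 3).
Starting from "kingdom": after the first operation, "modgnik"; after the second, "nikmodg".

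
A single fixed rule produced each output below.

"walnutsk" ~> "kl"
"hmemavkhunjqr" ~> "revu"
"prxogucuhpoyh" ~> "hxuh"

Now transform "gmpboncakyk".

kpn

In each case the input is transformed by: move the last 3 characters to the front (rotate right by 3), then keep one character in every 3, starting at position 3 (positions 3rd, 6th, 9th, ...).
For "gmpboncakyk" the result is "kpn".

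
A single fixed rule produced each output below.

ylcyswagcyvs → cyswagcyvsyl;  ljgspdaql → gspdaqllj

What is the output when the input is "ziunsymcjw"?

unsymcjwzi

The pattern: move the first 2 characters to the end (rotate left by 2).
For "ziunsymcjw" the result is "unsymcjwzi".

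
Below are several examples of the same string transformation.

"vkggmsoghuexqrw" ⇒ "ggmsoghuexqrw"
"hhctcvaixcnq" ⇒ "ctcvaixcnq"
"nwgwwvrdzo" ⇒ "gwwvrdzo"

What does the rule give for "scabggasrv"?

The rule is to delete the first 2 characters.
On "scabggasrv" that produces "abggasrv".

abggasrv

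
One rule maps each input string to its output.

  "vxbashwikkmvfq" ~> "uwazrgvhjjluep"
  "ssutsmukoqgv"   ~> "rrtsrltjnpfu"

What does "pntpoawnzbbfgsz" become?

omsonzvmyaaefry

The pattern: shift every letter 1 place backward in the alphabet (wrapping around).
"pntpoawnzbbfgsz" → "omsonzvmyaaefry".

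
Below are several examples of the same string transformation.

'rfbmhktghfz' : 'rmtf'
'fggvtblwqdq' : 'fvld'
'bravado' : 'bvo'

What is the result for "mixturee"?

mte

In each case the input is transformed by: keep one character in every 3, starting at position 1 (positions 1st, 4th, 7th, ...).
"mixturee" → "mte".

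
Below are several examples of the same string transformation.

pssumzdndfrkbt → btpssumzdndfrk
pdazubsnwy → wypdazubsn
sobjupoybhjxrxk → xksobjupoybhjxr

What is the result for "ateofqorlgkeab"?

The transformation: move the last 2 characters to the front (rotate right by 2).
Applying that to "ateofqorlgkeab" gives "abateofqorlgke".

abateofqorlgke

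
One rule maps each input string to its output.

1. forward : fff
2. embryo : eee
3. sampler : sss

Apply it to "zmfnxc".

Each output is the input with this applied: repeat every character 3 times, then keep only the first 3 characters.
Working it through for "zmfnxc": intermediate "zzzmmmfffnnnxxxccc", final "zzz".

zzz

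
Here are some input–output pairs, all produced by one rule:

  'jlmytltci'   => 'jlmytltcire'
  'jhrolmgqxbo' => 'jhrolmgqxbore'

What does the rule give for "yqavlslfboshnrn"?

yqavlslfboshnrnre

What's happening: append "re".
So "yqavlslfboshnrn" becomes "yqavlslfboshnrnre".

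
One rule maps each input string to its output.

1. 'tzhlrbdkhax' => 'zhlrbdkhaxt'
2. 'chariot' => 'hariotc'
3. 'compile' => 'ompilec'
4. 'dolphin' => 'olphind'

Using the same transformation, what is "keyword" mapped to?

eywordk

In each case the input is transformed by: move the first character to the end.
Doing the same to "keyword": "eywordk".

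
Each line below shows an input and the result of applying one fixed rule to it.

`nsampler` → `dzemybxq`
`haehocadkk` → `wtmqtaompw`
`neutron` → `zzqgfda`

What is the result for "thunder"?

The transformation: shift every letter 12 places forward in the alphabet (wrapping around), then move the last character to the front.
For "thunder", step one produces "ftgzpqd"; step two turns that into "dftgzpq".

dftgzpq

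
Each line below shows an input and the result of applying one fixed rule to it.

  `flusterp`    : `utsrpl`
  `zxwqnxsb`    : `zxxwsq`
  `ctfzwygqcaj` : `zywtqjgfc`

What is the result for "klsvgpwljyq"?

What's happening: sort the characters into reverse alphabetical order, then delete the last 2 characters.
Applying both steps to "klsvgpwljyq": "ywvsqpllkjg", then "ywvsqpllk".

ywvsqpllk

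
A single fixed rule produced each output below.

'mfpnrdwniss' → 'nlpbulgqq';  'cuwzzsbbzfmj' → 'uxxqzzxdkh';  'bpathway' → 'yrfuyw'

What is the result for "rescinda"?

qaglby

Looking at the pairs, the operation is to shift every letter 2 places backward in the alphabet (wrapping around), then delete the first 2 characters.
Applying that to "rescinda" gives "qaglby".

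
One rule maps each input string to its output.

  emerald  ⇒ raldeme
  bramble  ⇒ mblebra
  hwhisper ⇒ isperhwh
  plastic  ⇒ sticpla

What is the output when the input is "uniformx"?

Looking at the pairs, the operation is to move the first 3 characters to the end (rotate left by 3).
On "uniformx" that produces "formxuni".

formxuni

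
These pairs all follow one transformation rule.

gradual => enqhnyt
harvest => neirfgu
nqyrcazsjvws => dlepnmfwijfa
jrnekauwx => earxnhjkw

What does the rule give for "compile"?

bzcvyrp

What's happening: move the first character to the end, then shift every letter 13 places forward in the alphabet (wrapping around) — i.e. ROT13.
Working it through for "compile": intermediate "ompilec", final "bzcvyrp".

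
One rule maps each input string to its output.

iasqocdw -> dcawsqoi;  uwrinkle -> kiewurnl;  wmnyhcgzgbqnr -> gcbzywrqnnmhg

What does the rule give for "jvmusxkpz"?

Rule — sort the characters into reverse alphabetical order, then move the last 3 characters to the front (rotate right by 3).
"jvmusxkpz" → "zxvuspmkj" → "mkjzxvusp".

mkjzxvusp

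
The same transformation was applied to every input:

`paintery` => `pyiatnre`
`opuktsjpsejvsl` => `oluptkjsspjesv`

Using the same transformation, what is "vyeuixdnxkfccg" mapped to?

The rule is to move the last character to the front, then swap each adjacent pair of characters (1↔2, 3↔4, ...).
So "vyeuixdnxkfccg" becomes "vgeyiudxxnfkcc".

vgeyiudxxnfkcc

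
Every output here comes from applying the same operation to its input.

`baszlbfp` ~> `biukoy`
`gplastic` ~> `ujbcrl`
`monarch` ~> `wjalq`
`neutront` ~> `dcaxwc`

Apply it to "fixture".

gcdan

Looking at the pairs, the operation is to shift every letter 9 places forward in the alphabet (wrapping around), then delete the first 2 characters.
For "fixture", step one produces "orgcdan"; step two turns that into "gcdan".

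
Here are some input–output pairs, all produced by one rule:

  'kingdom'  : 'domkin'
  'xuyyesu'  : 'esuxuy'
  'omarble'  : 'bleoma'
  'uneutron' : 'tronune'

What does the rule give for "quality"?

In each case the input is transformed by: move the first 3 characters to the end (rotate left by 3), then delete the first character.
On "quality": the first step gives "lityqua", and the second then gives "ityqua".

ityqua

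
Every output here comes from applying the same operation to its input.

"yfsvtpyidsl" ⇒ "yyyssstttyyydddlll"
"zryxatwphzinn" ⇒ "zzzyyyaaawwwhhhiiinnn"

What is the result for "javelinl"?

The transformation: keep every other character starting from the first (positions 1st, 3rd, 5th, ...), then repeat every character 3 times.
For "javelinl" the result is "jjjvvvlllnnn".

jjjvvvlllnnn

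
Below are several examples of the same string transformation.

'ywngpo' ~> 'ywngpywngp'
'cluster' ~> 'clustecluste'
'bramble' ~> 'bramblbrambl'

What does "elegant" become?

The rule is to delete the last character, then write the whole string twice.
On "elegant": the first step gives "elegan", and the second then gives "eleganelegan".

eleganelegan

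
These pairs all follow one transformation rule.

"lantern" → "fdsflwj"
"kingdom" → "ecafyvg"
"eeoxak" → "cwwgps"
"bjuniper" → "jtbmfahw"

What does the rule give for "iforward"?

vaxgjosj

Rule — move the last character to the front, then shift every letter 8 places backward in the alphabet (wrapping around).
Applying that to "iforward" gives "vaxgjosj".
(Check on "kingdom": → "mkingdo" → "ecafyvg" ✓)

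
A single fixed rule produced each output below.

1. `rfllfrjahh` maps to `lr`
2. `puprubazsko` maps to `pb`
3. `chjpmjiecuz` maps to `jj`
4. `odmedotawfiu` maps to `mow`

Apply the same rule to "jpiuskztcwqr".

ikc

In each case the input is transformed by: delete the last 3 characters, then keep one character in every 3, starting at position 3 (positions 3rd, 6th, 9th, ...).
Applying both steps to "jpiuskztcwqr": "jpiuskztc", then "ikc".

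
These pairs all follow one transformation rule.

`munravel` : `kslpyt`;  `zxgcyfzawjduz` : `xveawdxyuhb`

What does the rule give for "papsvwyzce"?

nynqtuwx

The rule is to delete the last 2 characters, then shift every letter 2 places backward in the alphabet (wrapping around).
On "papsvwyzce" that produces "nynqtuwx".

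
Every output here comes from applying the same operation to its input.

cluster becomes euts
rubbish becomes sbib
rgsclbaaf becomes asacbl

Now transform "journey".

Each output is the input with this applied: take characters alternately from the front and the back (1st, last, 2nd, 2nd-last, ...), then delete the first 3 characters.
Applying both steps to "journey": "jyoeunr", then "eunr".

eunr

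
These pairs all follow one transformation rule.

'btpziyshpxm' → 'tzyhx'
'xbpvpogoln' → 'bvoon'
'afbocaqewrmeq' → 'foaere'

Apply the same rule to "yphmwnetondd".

pmntnd

The rule is to keep every other character starting from the second (positions 2nd, 4th, 6th, ...).
Doing the same to "yphmwnetondd": "pmntnd".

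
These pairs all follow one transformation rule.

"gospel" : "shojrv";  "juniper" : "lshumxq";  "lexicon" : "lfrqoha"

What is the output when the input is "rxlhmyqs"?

Each output is the input with this applied: move the first 3 characters to the end (rotate left by 3), then shift every letter 3 places forward in the alphabet (wrapping around).
Starting from "rxlhmyqs": after the first operation, "hmyqsrxl"; after the second, "kpbtvuao".
(Check on "gospel": → "pelgos" → "shojrv" ✓)

kpbtvuao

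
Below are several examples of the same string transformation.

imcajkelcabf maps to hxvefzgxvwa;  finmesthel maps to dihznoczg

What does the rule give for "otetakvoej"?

ozovfqjze

Looking at the pairs, the operation is to shift every letter 5 places backward in the alphabet (wrapping around), then delete the first character.
Starting from "otetakvoej": after the first operation, "jozovfqjze"; after the second, "ozovfqjze".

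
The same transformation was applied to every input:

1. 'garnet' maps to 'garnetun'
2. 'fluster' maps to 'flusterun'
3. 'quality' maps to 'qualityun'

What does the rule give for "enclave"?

In each case the input is transformed by: append "un".
Doing the same to "enclave": "enclaveun".

enclaveun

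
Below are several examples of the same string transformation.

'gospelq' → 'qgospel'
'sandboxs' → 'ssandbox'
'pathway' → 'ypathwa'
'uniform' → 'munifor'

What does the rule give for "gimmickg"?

ggimmick

Rule — move the last character to the front.
Applying that to "gimmickg" gives "ggimmick".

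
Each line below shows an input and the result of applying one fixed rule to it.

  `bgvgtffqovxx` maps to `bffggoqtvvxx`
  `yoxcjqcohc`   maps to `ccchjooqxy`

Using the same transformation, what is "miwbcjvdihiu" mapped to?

bcdhiiijmuvw

In each case the input is transformed by: sort the characters into alphabetical order.
So "miwbcjvdihiu" becomes "bcdhiiijmuvw".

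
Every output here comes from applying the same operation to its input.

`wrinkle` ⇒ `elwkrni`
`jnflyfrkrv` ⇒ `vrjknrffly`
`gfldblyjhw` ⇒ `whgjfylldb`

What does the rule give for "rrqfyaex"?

The pattern: move the last character to the front, then take characters alternately from the front and the back (1st, last, 2nd, 2nd-last, ...).
Working it through for "rrqfyaex": intermediate "xrrqfyae", final "xeraryqf".

xeraryqf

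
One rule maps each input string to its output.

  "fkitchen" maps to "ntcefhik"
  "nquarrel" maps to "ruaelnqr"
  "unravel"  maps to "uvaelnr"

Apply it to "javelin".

The transformation: sort the characters into alphabetical order, then move the last 2 characters to the front (rotate right by 2).
For "javelin", step one produces "aeijlnv"; step two turns that into "nvaeijl".

nvaeijl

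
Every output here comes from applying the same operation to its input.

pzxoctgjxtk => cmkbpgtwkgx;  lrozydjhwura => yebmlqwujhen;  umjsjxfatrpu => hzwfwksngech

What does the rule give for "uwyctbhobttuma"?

The rule is to shift every letter 13 places forward in the alphabet (wrapping around) — i.e. ROT13.
So "uwyctbhobttuma" becomes "hjlpgoubogghzn".

hjlpgoubogghzn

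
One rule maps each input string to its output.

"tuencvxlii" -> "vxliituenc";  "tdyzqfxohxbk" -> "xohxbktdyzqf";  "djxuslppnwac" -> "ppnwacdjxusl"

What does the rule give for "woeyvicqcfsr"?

In each case the input is transformed by: swap the front and back halves of the string.
So "woeyvicqcfsr" becomes "cqcfsrwoeyvi".

cqcfsrwoeyvi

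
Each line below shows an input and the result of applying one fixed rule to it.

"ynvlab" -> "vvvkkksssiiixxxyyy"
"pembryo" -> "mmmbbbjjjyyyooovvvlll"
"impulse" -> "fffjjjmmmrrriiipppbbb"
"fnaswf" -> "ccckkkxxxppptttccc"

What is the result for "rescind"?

The rule is to repeat every character 3 times, then shift every letter 3 places backward in the alphabet (wrapping around).
Starting from "rescind": after the first operation, "rrreeesssccciiinnnddd"; after the second, "ooobbbpppzzzfffkkkaaa".

ooobbbpppzzzfffkkkaaa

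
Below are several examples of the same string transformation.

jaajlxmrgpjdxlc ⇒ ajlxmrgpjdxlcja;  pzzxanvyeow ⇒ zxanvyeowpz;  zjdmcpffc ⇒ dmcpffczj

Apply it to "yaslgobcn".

slgobcnya

The pattern: move the first 2 characters to the end (rotate left by 2).
For "yaslgobcn" the result is "slgobcnya".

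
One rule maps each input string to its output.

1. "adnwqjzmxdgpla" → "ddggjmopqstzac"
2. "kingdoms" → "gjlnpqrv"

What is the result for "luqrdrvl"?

In each case the input is transformed by: sort the characters into alphabetical order, then shift every letter 3 places forward in the alphabet (wrapping around).
"luqrdrvl" → "gootuuxy".
(Check on "adnwqjzmxdgpla": → "aaddgjlmnpqwxz" → "ddggjmopqstzac" ✓)

gootuuxy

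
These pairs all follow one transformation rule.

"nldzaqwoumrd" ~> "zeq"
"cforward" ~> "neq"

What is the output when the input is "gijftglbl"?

The rule is to shift every letter 13 places forward in the alphabet (wrapping around) — i.e. ROT13, then keep only the last 3 characters.
On "gijftglbl" that produces "yoy".
(Check on "cforward": → "psbejneq" → "neq" ✓)

yoy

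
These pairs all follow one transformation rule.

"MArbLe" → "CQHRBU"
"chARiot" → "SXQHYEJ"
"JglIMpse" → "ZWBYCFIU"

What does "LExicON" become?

BUNYSED

Rule — shift every letter 10 places backward in the alphabet (wrapping around), then convert every letter to uppercase.
"LExicON" → "BUnysED" → "BUNYSED".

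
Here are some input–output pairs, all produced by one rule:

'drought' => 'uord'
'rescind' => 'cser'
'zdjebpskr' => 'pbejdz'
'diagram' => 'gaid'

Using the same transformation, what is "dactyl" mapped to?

cad

What's happening: delete the last 3 characters, then reverse the string.
Starting from "dactyl": after the first operation, "dac"; after the second, "cad".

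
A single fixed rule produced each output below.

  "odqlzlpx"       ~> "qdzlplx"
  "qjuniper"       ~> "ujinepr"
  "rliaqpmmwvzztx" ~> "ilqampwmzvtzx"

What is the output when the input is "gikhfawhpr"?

In each case the input is transformed by: delete the first character, then swap each adjacent pair of characters (1↔2, 3↔4, ...).
For "gikhfawhpr" the result is "kifhwaphr".

kifhwaphr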